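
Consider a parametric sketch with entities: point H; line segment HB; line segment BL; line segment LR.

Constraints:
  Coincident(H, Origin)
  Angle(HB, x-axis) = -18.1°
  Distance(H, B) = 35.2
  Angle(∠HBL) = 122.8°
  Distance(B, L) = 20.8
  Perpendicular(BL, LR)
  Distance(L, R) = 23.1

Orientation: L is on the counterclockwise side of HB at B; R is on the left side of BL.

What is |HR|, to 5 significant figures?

40.393

H is at the origin; HB runs at -18.1° with length 35.2, so B = 35.2·(cos -18.1°, sin -18.1°) = (33.458, -10.936). ∠HBL = 122.8°, so BL runs at -18.1° + (180° − 122.8°) = 39.100° from the x-axis; with |BL| = 20.8, L = B + 20.8·(cos 39.100°, sin 39.100°) = (49.600, 2.1822). BL is perpendicular to LR; with |LR| = 23.1 on the left of BL, R = L + 23.1·(-0.63068, 0.77605) = (35.031, 20.109). Then |HR| = |R − H| = 40.393.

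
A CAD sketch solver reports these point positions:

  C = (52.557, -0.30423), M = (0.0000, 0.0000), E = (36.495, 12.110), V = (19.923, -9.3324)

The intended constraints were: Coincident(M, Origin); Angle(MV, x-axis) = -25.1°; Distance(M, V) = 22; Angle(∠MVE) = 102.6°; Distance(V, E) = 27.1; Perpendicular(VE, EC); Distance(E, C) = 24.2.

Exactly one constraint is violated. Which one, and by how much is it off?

Distance(E, C) = 24.2 — off by 3.90.

M = (0.00, 0.00) ✓; MV at -25.10° ✓; |MV| = 22.00 ✓; ∠MVE = 102.6° ✓; |VE| = 27.10 ✓; ∠(VE, EC) = 90.00° ✓; |EC| = 20.30 ✗.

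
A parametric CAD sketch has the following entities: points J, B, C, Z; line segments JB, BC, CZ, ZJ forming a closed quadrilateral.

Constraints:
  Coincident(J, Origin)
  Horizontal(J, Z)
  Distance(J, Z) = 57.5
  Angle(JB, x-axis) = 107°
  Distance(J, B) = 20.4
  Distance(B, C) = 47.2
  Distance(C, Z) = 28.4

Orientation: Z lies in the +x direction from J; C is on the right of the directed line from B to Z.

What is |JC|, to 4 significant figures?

32.47

Checks: J = (0.00, 0.00) ✓; |BC| = 47.20 ✓; |CZ| = 28.40 ✓.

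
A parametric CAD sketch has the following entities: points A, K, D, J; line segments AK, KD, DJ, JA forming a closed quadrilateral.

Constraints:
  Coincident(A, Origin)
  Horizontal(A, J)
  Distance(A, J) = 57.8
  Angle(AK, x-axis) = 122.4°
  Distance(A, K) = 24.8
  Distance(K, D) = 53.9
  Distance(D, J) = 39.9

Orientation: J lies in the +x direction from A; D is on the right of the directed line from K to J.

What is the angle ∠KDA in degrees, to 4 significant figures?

7.995°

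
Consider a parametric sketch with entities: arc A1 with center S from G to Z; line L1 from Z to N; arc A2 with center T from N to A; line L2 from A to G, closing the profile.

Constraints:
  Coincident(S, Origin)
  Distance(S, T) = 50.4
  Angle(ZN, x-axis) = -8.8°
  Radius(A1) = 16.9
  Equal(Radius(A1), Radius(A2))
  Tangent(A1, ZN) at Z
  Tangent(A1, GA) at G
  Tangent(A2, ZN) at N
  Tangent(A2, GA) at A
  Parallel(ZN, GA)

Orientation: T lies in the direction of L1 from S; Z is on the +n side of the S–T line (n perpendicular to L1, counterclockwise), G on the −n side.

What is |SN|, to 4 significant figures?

53.16

The slot axis is L1's direction at -8.8°, so u = (cos -8.8°, sin -8.8°) = (0.9882, -0.1530) and n = (−sin -8.8°, cos -8.8°) = (0.1530, 0.9882). S is at the origin and T lies 50.4 along u from S, so T = 50.4·u = (49.81, -7.710). Tangency of A1 to both parallel lines with radius 16.9 puts Z and G at S ± 16.9·n: Z = (2.585, 16.70), G = (-2.585, -16.70). Equal radii place N and A the same way about T: N = T + 16.9·n = (52.39, 8.991), A = T − 16.9·n = (47.22, -24.41). Then |SN| = |N − S| = 53.16.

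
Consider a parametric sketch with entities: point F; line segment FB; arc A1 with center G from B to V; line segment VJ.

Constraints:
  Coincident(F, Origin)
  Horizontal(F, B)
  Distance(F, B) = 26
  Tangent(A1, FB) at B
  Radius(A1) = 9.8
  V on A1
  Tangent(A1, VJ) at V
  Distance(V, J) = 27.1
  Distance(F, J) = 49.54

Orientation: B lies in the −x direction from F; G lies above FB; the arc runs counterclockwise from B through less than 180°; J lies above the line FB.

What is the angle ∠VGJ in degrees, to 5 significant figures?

70.119°

F is at the origin; F and B share the same y with |FB| = 26.0 and B on the −x side, so B = (-26.000, 0.0000). The tangent condition forces GB to be normal to FB, so G = B + (0, 9.8) = (-26.000, 9.8000). Since GV ⟂ VJ (tangency), |GJ| = √(9.8² + 27.1²) = 28.818 regardless of where V sits on A1. So J lies on both circle(F, 49.54) and circle(G, 28.818); the above-FB intersection is J = (-31.735, 38.041). V is the foot of the tangent from J: V = (-17.632, 14.900).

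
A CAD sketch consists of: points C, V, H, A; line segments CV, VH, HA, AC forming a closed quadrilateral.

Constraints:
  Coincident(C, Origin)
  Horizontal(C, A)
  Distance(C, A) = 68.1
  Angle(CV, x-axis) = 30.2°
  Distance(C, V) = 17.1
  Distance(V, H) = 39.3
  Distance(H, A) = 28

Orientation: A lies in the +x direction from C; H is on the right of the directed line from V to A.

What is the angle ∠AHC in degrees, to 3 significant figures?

125°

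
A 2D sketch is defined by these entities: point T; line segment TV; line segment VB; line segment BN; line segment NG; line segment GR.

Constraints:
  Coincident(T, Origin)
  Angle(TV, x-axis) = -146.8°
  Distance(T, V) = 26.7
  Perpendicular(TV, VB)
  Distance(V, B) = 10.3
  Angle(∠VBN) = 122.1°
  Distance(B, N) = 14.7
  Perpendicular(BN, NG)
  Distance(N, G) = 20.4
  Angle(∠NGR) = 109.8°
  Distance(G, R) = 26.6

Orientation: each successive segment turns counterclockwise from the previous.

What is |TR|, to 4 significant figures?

28.23

T is at the origin; TV runs at -146.8° with length 26.7, so V = (-22.34, -14.62). TV ⟂ VB, so VB runs at -56.80°; with |VB| = 10.3, B = (-16.70, -23.24). ∠VBN = 122.1° gives BN at 1.100° from the x-axis; with |BN| = 14.7, N = (-2.004, -22.96). BN ⟂ NG, so NG runs at 91.10°; with |NG| = 20.4, G = (-2.396, -2.560). ∠NGR = 109.8° gives GR at 161.3° from the x-axis; with |GR| = 26.6, R = (-27.59, 5.968). Then |TR| = |R − T| = 28.23.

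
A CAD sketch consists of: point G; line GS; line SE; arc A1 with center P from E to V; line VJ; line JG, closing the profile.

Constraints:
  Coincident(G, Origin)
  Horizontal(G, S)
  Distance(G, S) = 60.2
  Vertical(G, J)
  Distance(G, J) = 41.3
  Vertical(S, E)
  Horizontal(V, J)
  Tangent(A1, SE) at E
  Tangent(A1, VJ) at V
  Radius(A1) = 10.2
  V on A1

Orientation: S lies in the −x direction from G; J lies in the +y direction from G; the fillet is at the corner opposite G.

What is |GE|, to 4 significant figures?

67.76

G is at the origin; GS is horizontal with |GS| = 60.2 and S on the −x side, so S = (-60.20, 0.000). GJ is vertical with |GJ| = 41.3 and J on the +y side, so J = (0.000, 41.30). The virtual corner opposite G is at (-60.20, 41.30). Since A1 is tangent to SE there, PE ⟂ SE and tangency of A1 to VJ means the radius PV is perpendicular to VJ, with radius 10.2, so the center P sits 10.2 in from both sides at P = (-50.00, 31.10). That places the tangent points at E = (-60.20, 31.10) on SE and V = (-50.00, 41.30) on VJ. Then |GE| = |E − G| = 67.76.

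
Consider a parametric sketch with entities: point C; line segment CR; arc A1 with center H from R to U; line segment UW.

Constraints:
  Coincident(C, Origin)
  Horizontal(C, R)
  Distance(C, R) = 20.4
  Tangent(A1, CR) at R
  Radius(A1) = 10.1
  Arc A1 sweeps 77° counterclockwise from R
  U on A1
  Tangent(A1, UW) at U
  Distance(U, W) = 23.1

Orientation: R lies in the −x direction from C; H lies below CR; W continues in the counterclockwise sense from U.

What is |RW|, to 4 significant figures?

33.86

On A1, R sits at bearing 90° from H; a 77° counterclockwise sweep puts U at bearing 167°, so U = H + 10.1·(cos 167°, sin 167°) = (-30.24, -7.828). Tangency of A1 to UW means the radius HU is perpendicular to UW, so UW runs along (−sin 167°, cos 167°); with |UW| = 23.1, W = (-35.44, -30.34). Then |RW| = |W − R| = 33.86.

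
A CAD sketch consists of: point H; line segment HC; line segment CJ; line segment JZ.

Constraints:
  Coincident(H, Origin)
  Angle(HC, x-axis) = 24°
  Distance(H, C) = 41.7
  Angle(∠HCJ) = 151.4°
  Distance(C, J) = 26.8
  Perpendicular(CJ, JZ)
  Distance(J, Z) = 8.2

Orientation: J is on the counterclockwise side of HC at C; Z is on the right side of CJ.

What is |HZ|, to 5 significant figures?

69.384

∠HCJ = 151.4°, so CJ runs at 24.0° + (180° − 151.4°) = 52.600° from the x-axis; with |CJ| = 26.8, J = C + 26.8·(cos 52.600°, sin 52.600°) = (54.373, 38.251). CJ ⟂ JZ; with |JZ| = 8.2 on the right of CJ, Z = J + 8.2·(0.79441, -0.60738) = (60.887, 33.271). Then |HZ| = |Z − H| = 69.384.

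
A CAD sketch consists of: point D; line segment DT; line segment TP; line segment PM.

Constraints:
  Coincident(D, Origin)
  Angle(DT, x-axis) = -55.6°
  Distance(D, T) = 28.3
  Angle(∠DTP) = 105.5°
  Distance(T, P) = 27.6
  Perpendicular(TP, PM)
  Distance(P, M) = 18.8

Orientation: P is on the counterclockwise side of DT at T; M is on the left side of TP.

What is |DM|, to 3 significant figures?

36.2

D is at the origin; DT runs at -55.6° with length 28.3, so T = 28.3·(cos -55.6°, sin -55.6°) = (16.0, -23.4). ∠DTP = 105.5°, so TP runs at -55.6° + (180° − 105.5°) = 18.9° from the x-axis; with |TP| = 27.6, P = T + 27.6·(cos 18.9°, sin 18.9°) = (42.1, -14.4). TP is perpendicular to PM; with |PM| = 18.8 on the left of TP, M = P + 18.8·(-0.324, 0.946) = (36.0, 3.38). Then |DM| = |M − D| = 36.2.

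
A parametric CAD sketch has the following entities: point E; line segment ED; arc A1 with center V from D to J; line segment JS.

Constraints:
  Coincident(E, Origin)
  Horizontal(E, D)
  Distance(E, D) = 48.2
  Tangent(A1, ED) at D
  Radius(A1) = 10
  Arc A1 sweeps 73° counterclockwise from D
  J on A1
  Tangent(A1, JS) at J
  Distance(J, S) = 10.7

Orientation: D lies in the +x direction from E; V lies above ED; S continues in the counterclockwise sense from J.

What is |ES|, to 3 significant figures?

63.3

E is at the origin; E and D share the same y with |ED| = 48.2 and D on the +x side, so D = (48.2, 0.00). Since A1 is tangent to ED there, VD ⟂ ED, so V = D + (0, 10) = (48.2, 10.0). On A1, D sits at bearing -90° from V; a 73° counterclockwise sweep puts J at bearing -17°, so J = V + 10.0·(cos -17°, sin -17°) = (57.8, 7.08). Since A1 is tangent to JS there, VJ ⟂ JS, so JS runs along (−sin -17°, cos -17°); with |JS| = 10.7, S = (60.9, 17.3). Then |ES| = |S − E| = 63.3.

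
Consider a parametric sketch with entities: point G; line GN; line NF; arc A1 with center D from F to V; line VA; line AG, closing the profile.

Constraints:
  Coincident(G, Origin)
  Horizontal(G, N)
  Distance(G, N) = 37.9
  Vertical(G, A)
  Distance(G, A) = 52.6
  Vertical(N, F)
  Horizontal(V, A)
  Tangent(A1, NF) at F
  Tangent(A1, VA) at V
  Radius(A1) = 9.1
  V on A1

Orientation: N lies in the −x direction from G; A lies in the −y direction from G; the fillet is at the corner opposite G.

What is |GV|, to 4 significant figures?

59.97

G is at the origin; GN is horizontal with |GN| = 37.9 and N on the −x side, so N = (-37.90, 0.000). G and A share the same x with |GA| = 52.6 and A on the −y side, so A = (0.000, -52.60). The virtual corner opposite G is at (-37.90, -52.60). Tangency of A1 to NF means the radius DF is perpendicular to NF and since A1 is tangent to VA there, DV ⟂ VA, with radius 9.1, so the center D sits 9.1 in from both sides at D = (-28.80, -43.50). That places the tangent points at F = (-37.90, -43.50) on NF and V = (-28.80, -52.60) on VA. Then |GV| = |V − G| = 59.97.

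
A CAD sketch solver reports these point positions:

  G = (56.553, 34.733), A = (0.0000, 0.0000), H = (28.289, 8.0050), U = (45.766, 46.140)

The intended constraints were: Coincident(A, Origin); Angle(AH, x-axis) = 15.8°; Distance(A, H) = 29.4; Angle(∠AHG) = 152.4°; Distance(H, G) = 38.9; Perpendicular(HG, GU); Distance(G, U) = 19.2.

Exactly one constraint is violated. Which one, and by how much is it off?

Distance(G, U) = 19.2 — off by 3.50.

A = (0.00, 0.00) ✓; AH at 15.80° ✓; |AH| = 29.40 ✓; ∠AHG = 152.4° ✓; |HG| = 38.90 ✓; ∠(HG, GU) = 90.00° ✓; |GU| = 15.70 ✗.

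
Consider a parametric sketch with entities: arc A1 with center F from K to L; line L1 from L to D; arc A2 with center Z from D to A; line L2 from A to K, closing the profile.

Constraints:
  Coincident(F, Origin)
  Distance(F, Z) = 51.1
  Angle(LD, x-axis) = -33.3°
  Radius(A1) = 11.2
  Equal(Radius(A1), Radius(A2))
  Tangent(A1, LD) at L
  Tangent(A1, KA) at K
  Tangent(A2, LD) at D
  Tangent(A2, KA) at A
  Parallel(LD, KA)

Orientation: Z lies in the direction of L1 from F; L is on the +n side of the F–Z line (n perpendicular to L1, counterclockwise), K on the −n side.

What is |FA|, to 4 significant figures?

52.31

The slot axis is L1's direction at -33.3°, so u = (cos -33.3°, sin -33.3°) = (0.8358, -0.5490) and n = (−sin -33.3°, cos -33.3°) = (0.5490, 0.8358). F is at the origin and Z lies 51.1 along u from F, so Z = 51.1·u = (42.71, -28.06). Tangency of A1 to both parallel lines with radius 11.2 puts L and K at F ± 11.2·n: L = (6.149, 9.361), K = (-6.149, -9.361). Equal radii place D and A the same way about Z: D = Z + 11.2·n = (48.86, -18.69), A = Z − 11.2·n = (36.56, -37.42). Then |FA| = |A − F| = 52.31.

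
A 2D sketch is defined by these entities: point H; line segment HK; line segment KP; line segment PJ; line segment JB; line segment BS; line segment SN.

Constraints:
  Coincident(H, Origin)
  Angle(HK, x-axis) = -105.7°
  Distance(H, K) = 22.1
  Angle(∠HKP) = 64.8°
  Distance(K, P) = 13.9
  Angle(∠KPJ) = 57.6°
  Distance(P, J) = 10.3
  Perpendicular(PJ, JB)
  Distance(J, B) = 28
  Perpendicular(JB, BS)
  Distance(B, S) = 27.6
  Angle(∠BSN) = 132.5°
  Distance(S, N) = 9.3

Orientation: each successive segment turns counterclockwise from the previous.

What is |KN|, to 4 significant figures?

32.43

H is at the origin; HK runs at -105.7° with length 22.1, so K = (-5.980, -21.28). ∠HKP = 64.8° gives KP at 9.500° from the x-axis; with |KP| = 13.9, P = (7.729, -18.98). ∠KPJ = 57.6° gives PJ at 131.9° from the x-axis; with |PJ| = 10.3, J = (0.8504, -11.31). The perpendicularity gives JB at right angles to PJ, so JB runs at -138.1°; with |JB| = 28.0, B = (-19.99, -30.01). JB is perpendicular to BS, so BS runs at -48.10°; with |BS| = 27.6, S = (-1.558, -50.56). ∠BSN = 132.5° gives SN at -0.6000° from the x-axis; with |SN| = 9.3, N = (7.741, -50.65). Then |KN| = |N − K| = 32.43.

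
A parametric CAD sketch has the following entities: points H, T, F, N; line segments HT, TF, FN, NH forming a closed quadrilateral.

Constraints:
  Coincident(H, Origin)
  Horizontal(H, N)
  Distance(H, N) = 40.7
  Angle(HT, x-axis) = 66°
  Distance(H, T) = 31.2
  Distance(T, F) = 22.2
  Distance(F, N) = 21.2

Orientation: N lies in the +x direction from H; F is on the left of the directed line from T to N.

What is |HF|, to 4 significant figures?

38.58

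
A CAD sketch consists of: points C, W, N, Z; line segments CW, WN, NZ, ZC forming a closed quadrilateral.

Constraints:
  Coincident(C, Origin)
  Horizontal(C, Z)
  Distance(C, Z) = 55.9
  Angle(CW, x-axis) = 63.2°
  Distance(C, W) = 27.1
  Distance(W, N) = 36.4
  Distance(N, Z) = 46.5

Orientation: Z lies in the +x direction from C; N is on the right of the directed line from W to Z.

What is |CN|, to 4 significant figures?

16.44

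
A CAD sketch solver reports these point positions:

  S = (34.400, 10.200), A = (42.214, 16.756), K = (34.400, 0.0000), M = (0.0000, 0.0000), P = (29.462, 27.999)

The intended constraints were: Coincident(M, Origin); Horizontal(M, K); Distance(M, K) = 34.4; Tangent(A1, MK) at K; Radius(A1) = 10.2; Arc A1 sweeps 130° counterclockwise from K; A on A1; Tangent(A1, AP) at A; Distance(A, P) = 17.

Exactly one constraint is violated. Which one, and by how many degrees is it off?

Tangent(A1, AP) at A — off by 8.60°.

M = (0.00, 0.00) ✓; M.y = 0.00, K.y = 0.00 ✓; |MK| = 34.40 ✓; ∠(SK, KM) = 90.00° ✓; |SK| = 10.20 ✓; bearing(S→A) − bearing(S→K) = 130.0° ✓; |SA| = 10.20 ✓; ∠(SA, AP) = 81.40° ✗; |AP| = 17.00 ✓.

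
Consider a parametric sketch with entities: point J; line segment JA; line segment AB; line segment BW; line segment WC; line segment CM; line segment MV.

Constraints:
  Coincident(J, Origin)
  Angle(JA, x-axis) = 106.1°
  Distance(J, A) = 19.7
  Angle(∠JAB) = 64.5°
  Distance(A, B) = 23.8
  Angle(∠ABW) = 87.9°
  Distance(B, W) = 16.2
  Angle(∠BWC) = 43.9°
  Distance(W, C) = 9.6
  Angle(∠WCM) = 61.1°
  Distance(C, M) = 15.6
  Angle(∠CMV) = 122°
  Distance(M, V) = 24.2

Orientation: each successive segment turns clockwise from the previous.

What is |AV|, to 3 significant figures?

54.1

J is at the origin; JA runs at 106.1° with length 19.7, so A = (-5.46, 18.9). ∠JAB = 64.5° gives AB at -9.40° from the x-axis; with |AB| = 23.8, B = (18.0, 15.0). ∠ABW = 87.9° gives BW at -102° from the x-axis; with |BW| = 16.2, W = (14.8, -0.835). ∠BWC = 43.9° gives WC at 122° from the x-axis; with |WC| = 9.6, C = (9.64, 7.27). ∠WCM = 61.1° gives CM at 3.50° from the x-axis; with |CM| = 15.6, M = (25.2, 8.22). ∠CMV = 122.0° gives MV at -54.5° from the x-axis; with |MV| = 24.2, V = (39.3, -11.5). Then |AV| = |V − A| = 54.1.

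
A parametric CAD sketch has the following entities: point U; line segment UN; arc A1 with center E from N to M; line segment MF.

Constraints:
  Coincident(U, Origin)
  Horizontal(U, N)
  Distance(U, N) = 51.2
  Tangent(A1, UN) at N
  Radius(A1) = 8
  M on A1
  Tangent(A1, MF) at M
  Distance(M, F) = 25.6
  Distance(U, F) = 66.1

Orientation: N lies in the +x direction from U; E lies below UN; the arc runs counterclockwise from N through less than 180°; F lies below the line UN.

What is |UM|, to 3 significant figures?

45.7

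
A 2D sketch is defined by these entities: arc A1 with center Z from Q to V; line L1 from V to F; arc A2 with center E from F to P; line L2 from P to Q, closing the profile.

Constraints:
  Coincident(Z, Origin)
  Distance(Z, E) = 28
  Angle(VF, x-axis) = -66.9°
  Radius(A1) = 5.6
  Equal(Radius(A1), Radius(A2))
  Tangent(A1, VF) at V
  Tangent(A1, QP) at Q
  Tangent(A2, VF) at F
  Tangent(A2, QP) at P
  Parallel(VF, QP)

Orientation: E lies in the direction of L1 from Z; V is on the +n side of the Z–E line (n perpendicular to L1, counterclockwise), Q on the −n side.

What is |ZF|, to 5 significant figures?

28.555

Tangency of A1 to both parallel lines with radius 5.6 puts V and Q at Z ± 5.6·n: V = (5.1510, 2.1971), Q = (-5.1510, -2.1971). Equal radii place F and P the same way about E: F = E + 5.6·n = (16.136, -23.558), P = E − 5.6·n = (5.8344, -27.952). Then |ZF| = |F − Z| = 28.555.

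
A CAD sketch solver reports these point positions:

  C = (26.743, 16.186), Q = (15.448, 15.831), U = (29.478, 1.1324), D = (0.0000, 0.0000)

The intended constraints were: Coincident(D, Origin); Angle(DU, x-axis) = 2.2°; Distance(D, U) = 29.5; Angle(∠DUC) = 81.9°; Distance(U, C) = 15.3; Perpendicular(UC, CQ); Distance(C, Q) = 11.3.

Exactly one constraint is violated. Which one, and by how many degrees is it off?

Perpendicular(UC, CQ) — off by 8.50°.

D = (0.00, 0.00) ✓; DU at 2.200° ✓; |DU| = 29.50 ✓; ∠DUC = 81.90° ✓; |UC| = 15.30 ✓; ∠(UC, CQ) = 81.50° ✗; |CQ| = 11.30 ✓.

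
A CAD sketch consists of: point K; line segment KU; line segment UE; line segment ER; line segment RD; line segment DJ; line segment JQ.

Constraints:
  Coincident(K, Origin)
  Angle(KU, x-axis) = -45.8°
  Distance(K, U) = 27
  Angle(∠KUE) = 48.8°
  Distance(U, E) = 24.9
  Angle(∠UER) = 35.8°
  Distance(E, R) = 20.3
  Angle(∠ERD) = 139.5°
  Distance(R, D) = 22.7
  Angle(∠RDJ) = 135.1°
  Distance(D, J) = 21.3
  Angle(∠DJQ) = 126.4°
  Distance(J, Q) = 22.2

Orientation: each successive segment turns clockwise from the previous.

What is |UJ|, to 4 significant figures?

28.67

K is at the origin; KU runs at -45.8° with length 27.0, so U = (18.82, -19.36). ∠KUE = 48.8° gives UE at -177.0° from the x-axis; with |UE| = 24.9, E = (-6.042, -20.66). ∠UER = 35.8° gives ER at 38.80° from the x-axis; with |ER| = 20.3, R = (9.778, -7.940). ∠ERD = 139.5° gives RD at -1.700° from the x-axis; with |RD| = 22.7, D = (32.47, -8.613). ∠RDJ = 135.1° gives DJ at -46.60° from the x-axis; with |DJ| = 21.3, J = (47.10, -24.09). Then |UJ| = |J − U| = 28.67.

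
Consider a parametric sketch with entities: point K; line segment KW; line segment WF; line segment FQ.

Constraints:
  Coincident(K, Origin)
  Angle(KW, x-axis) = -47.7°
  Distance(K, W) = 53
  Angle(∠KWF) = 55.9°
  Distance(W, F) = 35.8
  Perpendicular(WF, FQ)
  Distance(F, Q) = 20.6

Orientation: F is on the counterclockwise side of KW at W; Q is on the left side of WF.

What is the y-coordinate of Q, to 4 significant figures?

0.4397

K is at the origin; KW runs at -47.7° with length 53.0, so W = 53.0·(cos -47.7°, sin -47.7°) = (35.67, -39.20). ∠KWF = 55.9°, so WF runs at -47.7° + (180° − 55.9°) = 76.40° from the x-axis; with |WF| = 35.8, F = W + 35.8·(cos 76.40°, sin 76.40°) = (44.09, -4.404). WF is perpendicular to FQ; with |FQ| = 20.6 on the left of WF, Q = F + 20.6·(-0.9720, 0.2351) = (24.07, 0.4397). So Q.y = 0.4397.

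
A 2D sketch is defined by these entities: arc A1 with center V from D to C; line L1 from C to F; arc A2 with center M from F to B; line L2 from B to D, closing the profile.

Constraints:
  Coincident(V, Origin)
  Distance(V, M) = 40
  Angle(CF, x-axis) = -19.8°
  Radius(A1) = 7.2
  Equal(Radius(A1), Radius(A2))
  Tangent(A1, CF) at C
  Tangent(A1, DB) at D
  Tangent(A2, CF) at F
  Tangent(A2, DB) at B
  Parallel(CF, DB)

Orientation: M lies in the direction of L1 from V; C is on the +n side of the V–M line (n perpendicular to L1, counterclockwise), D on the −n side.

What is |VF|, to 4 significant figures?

40.64

The slot axis is L1's direction at -19.8°, so u = (cos -19.8°, sin -19.8°) = (0.9409, -0.3387) and n = (−sin -19.8°, cos -19.8°) = (0.3387, 0.9409). V is at the origin and M lies 40.0 along u from V, so M = 40.0·u = (37.64, -13.55). Tangency of A1 to both parallel lines with radius 7.2 puts C and D at V ± 7.2·n: C = (2.439, 6.774), D = (-2.439, -6.774). Equal radii place F and B the same way about M: F = M + 7.2·n = (40.07, -6.775), B = M − 7.2·n = (35.20, -20.32). Then |VF| = |F − V| = 40.64.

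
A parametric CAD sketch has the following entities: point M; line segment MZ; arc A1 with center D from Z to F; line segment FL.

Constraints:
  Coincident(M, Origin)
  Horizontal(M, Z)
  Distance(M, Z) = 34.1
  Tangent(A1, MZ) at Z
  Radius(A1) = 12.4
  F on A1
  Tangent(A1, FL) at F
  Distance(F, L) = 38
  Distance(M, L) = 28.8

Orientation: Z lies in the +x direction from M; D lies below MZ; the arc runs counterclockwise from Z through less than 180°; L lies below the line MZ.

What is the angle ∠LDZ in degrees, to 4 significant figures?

114.1°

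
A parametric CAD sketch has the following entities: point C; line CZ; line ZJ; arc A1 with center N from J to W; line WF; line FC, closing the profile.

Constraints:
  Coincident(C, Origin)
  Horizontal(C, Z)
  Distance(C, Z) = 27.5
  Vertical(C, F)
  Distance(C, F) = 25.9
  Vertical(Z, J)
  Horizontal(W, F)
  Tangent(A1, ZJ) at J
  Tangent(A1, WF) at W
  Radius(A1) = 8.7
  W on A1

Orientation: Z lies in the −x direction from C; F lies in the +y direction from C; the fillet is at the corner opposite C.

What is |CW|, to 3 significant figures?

32.0

The virtual corner opposite C is at (-27.5, 25.9). Tangency of A1 to ZJ means the radius NJ is perpendicular to ZJ and the tangent condition forces NW to be normal to WF, with radius 8.7, so the center N sits 8.7 in from both sides at N = (-18.8, 17.2). That places the tangent points at J = (-27.5, 17.2) on ZJ and W = (-18.8, 25.9) on WF. Then |CW| = |W − C| = 32.0.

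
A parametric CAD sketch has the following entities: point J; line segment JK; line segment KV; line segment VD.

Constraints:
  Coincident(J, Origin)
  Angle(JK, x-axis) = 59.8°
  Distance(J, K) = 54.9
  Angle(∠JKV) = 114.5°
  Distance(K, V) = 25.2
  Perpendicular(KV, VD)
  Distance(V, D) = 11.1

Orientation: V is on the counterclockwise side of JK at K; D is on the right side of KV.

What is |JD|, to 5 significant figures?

77.645

J is at the origin; JK runs at 59.8° with length 54.9, so K = 54.9·(cos 59.8°, sin 59.8°) = (27.616, 47.449). ∠JKV = 114.5°, so KV runs at 59.8° + (180° − 114.5°) = 125.30° from the x-axis; with |KV| = 25.2, V = K + 25.2·(cos 125.30°, sin 125.30°) = (13.054, 68.015). KV is perpendicular to VD; with |VD| = 11.1 on the right of KV, D = V + 11.1·(0.81614, 0.57786) = (22.113, 74.430). Then |JD| = |D − J| = 77.645.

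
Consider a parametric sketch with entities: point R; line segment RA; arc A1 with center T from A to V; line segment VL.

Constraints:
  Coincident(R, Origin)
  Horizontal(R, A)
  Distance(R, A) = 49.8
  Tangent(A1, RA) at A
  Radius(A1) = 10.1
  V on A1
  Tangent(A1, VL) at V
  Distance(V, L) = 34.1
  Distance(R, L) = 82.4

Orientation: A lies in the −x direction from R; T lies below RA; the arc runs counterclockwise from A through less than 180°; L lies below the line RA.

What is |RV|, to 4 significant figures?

59.10

R is at the origin; R and A share the same y with |RA| = 49.8 and A on the −x side, so A = (-49.80, 0.000). Tangency of A1 to RA means the radius TA is perpendicular to RA, so T = A + (0, -10.1) = (-49.80, -10.10). Since TV ⟂ VL (tangency), |TL| = √(10.1² + 34.1²) = 35.56 regardless of where V sits on A1. So L lies on both circle(R, 82.4) and circle(T, 35.56); the below-RA intersection is L = (-74.08, -36.09). V is the foot of the tangent from L: V = (-58.84, -5.586).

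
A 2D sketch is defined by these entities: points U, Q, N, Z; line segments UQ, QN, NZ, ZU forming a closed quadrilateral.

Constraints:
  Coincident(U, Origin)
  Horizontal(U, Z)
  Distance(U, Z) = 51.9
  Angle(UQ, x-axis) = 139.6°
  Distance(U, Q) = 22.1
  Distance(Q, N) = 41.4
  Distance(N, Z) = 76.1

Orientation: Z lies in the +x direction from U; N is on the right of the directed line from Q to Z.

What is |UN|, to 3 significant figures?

33.2

Checks: |QN| = 41.40 ✓; |NZ| = 76.10 ✓.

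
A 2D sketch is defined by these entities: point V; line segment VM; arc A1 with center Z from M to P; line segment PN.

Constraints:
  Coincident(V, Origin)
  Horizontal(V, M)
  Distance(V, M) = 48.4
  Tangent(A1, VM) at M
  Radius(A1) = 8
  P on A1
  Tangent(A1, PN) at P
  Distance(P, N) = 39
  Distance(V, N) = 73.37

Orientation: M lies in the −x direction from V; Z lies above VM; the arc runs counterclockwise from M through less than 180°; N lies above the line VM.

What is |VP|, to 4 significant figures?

42.52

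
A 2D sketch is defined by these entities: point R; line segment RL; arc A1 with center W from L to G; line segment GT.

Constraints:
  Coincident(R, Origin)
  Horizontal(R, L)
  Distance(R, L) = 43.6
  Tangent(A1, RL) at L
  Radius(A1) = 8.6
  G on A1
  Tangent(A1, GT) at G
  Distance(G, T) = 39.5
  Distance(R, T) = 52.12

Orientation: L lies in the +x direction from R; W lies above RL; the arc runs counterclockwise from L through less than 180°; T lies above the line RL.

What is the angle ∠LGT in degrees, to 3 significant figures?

116°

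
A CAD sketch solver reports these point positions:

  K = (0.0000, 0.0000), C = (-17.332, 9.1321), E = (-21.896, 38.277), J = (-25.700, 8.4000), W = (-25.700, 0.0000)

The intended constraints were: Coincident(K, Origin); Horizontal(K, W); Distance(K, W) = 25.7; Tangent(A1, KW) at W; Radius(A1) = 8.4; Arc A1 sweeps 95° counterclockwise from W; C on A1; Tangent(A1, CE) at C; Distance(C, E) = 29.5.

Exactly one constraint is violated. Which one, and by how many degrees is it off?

Tangent(A1, CE) at C — off by 3.90°.

K = (0.00, 0.00) ✓; K.y = 0.00, W.y = 0.00 ✓; |KW| = 25.70 ✓; ∠(JW, WK) = 90.00° ✓; |JW| = 8.400 ✓; bearing(J→C) − bearing(J→W) = 95.00° ✓; |JC| = 8.400 ✓; ∠(JC, CE) = 86.10° ✗; |CE| = 29.50 ✓.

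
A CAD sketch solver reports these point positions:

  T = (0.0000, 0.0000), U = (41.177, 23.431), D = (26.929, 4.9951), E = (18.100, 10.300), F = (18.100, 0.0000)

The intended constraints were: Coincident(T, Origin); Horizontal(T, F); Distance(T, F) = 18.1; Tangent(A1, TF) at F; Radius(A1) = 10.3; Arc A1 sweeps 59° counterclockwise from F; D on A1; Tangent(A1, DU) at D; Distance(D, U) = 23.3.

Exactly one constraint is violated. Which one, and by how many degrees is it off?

Tangent(A1, DU) at D — off by 6.70°.

T = (0.00, 0.00) ✓; T.y = 0.00, F.y = 0.00 ✓; |TF| = 18.10 ✓; ∠(EF, FT) = 90.00° ✓; |EF| = 10.30 ✓; bearing(E→D) − bearing(E→F) = 59.00° ✓; |ED| = 10.30 ✓; ∠(ED, DU) = 96.70° ✗; |DU| = 23.30 ✓.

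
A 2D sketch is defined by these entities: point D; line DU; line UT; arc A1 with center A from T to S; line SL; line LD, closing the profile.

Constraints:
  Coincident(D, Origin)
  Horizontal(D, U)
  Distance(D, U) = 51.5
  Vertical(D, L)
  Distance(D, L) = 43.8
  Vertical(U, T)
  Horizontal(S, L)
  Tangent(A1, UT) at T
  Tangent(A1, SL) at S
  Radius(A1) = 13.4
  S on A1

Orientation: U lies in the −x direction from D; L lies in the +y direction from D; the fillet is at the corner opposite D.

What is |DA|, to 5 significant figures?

48.742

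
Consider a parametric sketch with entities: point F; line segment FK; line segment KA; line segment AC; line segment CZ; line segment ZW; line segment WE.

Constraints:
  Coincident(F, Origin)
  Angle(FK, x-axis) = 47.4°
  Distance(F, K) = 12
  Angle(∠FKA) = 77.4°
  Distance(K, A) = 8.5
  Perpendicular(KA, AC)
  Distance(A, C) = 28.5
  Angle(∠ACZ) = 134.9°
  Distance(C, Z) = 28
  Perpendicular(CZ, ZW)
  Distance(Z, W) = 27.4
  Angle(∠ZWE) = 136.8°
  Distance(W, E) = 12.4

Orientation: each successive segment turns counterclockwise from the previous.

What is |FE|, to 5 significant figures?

33.994

F is at the origin; FK runs at 47.4° with length 12.0, so K = (8.1225, 8.8332). ∠FKA = 77.4° gives KA at 150.00° from the x-axis; with |KA| = 8.5, A = (0.76130, 13.083). The perpendicularity gives AC at right angles to KA, so AC runs at -120.00°; with |AC| = 28.5, C = (-13.489, -11.599). ∠ACZ = 134.9° gives CZ at -74.900° from the x-axis; with |CZ| = 28.0, Z = (-6.1946, -38.632). CZ is perpendicular to ZW, so ZW runs at 15.100°; with |ZW| = 27.4, W = (20.259, -31.494). ∠ZWE = 136.8° gives WE at 58.300° from the x-axis; with |WE| = 12.4, E = (26.775, -20.944). Then |FE| = |E − F| = 33.994.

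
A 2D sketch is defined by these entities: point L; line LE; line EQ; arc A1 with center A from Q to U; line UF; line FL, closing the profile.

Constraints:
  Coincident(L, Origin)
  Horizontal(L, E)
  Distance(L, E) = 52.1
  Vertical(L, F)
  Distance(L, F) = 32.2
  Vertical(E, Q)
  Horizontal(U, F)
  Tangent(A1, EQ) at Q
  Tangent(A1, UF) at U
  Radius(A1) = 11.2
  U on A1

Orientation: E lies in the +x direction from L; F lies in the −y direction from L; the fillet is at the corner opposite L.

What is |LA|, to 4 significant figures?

45.98

L and F share the same x with |LF| = 32.2 and F on the −y side, so F = (0.000, -32.20). The virtual corner opposite L is at (52.10, -32.20). The tangent condition forces AQ to be normal to EQ and since A1 is tangent to UF there, AU ⟂ UF, with radius 11.2, so the center A sits 11.2 in from both sides at A = (40.90, -21.00). Then |LA| = |A − L| = 45.98.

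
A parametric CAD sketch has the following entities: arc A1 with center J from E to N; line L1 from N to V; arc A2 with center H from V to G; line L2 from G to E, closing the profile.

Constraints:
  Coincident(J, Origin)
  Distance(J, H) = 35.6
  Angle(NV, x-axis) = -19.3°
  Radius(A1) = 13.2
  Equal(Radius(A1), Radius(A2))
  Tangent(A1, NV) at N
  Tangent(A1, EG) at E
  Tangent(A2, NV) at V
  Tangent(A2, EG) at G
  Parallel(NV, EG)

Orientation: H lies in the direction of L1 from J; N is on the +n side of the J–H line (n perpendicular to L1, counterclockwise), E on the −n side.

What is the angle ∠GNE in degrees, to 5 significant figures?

53.440°

The slot axis is L1's direction at -19.3°, so u = (cos -19.3°, sin -19.3°) = (0.94380, -0.33051) and n = (−sin -19.3°, cos -19.3°) = (0.33051, 0.94380). J is at the origin and H lies 35.6 along u from J, so H = 35.6·u = (33.599, -11.766). Tangency of A1 to both parallel lines with radius 13.2 puts N and E at J ± 13.2·n: N = (4.3628, 12.458), E = (-4.3628, -12.458). Equal radii place V and G the same way about H: V = H + 13.2·n = (37.962, 0.69186), G = H − 13.2·n = (29.237, -24.224). Then cos ∠GNE = NG·NE / (|NG||NE|), giving 53.440°.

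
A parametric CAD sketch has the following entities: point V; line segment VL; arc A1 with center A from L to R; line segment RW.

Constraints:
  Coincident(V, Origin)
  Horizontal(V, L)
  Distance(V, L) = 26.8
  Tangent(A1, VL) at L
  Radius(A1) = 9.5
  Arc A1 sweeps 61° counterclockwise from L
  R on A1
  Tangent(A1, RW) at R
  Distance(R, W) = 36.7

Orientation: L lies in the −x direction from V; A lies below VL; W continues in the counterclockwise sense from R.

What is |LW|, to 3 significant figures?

45.3

V is at the origin; V and L share the same y with |VL| = 26.8 and L on the −x side, so L = (-26.8, 0.00). The tangent condition forces AL to be normal to VL, so A = L + (0, -9.5) = (-26.8, -9.50). On A1, L sits at bearing 90° from A; a 61° counterclockwise sweep puts R at bearing 151°, so R = A + 9.5·(cos 151°, sin 151°) = (-35.1, -4.89). Tangency of A1 to RW means the radius AR is perpendicular to RW, so RW runs along (−sin 151°, cos 151°); with |RW| = 36.7, W = (-52.9, -37.0). Then |LW| = |W − L| = 45.3.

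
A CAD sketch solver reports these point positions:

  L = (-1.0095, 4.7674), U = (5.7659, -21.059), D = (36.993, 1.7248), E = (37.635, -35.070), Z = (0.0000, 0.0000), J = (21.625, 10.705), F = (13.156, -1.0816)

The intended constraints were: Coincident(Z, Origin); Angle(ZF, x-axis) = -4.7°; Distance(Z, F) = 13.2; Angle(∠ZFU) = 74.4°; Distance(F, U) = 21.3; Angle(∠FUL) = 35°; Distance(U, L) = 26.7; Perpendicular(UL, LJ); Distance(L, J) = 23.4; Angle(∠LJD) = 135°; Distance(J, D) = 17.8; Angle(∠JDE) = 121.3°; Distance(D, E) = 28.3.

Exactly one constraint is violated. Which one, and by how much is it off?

Distance(D, E) = 28.3 — off by 8.50.

Z = (0.00, 0.00) ✓; ZF at -4.700° ✓; |ZF| = 13.20 ✓; ∠ZFU = 74.40° ✓; |FU| = 21.30 ✓; ∠FUL = 35.00° ✓; |UL| = 26.70 ✓; ∠(UL, LJ) = 90.00° ✓; |LJ| = 23.40 ✓; ∠LJD = 135.0° ✓; |JD| = 17.80 ✓; ∠JDE = 121.3° ✓; |DE| = 36.80 ✗.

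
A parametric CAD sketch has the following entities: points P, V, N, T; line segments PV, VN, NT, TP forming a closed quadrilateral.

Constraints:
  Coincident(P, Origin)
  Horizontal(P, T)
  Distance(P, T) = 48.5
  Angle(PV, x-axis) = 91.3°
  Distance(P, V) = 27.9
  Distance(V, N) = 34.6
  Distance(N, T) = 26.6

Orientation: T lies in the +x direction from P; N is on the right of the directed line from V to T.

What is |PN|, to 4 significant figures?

22.02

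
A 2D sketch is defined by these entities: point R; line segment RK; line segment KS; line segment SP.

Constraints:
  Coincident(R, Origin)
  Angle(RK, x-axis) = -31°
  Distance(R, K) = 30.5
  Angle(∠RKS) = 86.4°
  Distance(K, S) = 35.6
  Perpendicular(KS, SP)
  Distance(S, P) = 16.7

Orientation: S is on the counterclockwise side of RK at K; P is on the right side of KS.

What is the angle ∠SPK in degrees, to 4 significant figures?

64.87°

∠RKS = 86.4°, so KS runs at -31.0° + (180° − 86.4°) = 62.60° from the x-axis; with |KS| = 35.6, S = K + 35.6·(cos 62.60°, sin 62.60°) = (42.53, 15.90). KS ⟂ SP; with |SP| = 16.7 on the right of KS, P = S + 16.7·(0.8878, -0.4602) = (57.35, 8.212). Then cos ∠SPK = PS·PK / (|PS||PK|), giving 64.87°.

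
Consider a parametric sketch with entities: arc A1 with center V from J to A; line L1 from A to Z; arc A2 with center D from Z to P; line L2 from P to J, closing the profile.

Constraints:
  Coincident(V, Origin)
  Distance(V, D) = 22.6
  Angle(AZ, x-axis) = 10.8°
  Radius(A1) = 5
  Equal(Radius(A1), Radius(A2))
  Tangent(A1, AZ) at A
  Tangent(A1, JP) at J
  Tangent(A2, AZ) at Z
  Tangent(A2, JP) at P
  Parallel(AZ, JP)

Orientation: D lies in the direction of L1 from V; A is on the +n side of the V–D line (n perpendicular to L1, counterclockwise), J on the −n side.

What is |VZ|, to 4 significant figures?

23.15

Tangency of A1 to both parallel lines with radius 5.0 puts A and J at V ± 5.0·n: A = (-0.9369, 4.911), J = (0.9369, -4.911). Equal radii place Z and P the same way about D: Z = D + 5.0·n = (21.26, 9.146), P = D − 5.0·n = (23.14, -0.6766). Then |VZ| = |Z − V| = 23.15.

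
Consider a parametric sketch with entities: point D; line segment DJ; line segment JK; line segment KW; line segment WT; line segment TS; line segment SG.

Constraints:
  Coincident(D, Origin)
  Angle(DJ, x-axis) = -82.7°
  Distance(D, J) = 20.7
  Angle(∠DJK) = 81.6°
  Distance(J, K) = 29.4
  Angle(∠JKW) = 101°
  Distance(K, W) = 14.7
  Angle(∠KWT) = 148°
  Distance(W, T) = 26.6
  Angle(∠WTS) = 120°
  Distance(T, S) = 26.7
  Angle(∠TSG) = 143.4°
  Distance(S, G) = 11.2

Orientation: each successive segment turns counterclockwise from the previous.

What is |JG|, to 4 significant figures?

40.61

∠WTS = 120.0° gives TS at -173.3° from the x-axis; with |TS| = 26.7, S = (-12.69, 20.29). ∠TSG = 143.4° gives SG at -136.7° from the x-axis; with |SG| = 11.2, G = (-20.84, 12.60). Then |JG| = |G − J| = 40.61.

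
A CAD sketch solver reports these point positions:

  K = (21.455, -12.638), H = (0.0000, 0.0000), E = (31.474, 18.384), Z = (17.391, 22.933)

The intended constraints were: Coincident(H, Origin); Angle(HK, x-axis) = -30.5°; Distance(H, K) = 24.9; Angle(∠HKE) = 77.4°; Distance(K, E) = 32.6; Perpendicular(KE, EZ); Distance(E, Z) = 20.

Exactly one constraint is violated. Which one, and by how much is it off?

Distance(E, Z) = 20 — off by 5.20.

H = (0.00, 0.00) ✓; HK at -30.50° ✓; |HK| = 24.90 ✓; ∠HKE = 77.40° ✓; |KE| = 32.60 ✓; ∠(KE, EZ) = 90.00° ✓; |EZ| = 14.80 ✗.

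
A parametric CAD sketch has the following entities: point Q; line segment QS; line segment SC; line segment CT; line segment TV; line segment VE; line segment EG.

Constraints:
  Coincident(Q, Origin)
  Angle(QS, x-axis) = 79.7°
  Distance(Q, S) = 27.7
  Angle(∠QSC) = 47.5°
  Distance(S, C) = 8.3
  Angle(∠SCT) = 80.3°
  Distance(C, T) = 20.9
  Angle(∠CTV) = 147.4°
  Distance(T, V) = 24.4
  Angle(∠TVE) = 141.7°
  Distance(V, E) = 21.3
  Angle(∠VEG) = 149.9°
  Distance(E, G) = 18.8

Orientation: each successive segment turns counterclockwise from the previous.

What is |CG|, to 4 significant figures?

68.46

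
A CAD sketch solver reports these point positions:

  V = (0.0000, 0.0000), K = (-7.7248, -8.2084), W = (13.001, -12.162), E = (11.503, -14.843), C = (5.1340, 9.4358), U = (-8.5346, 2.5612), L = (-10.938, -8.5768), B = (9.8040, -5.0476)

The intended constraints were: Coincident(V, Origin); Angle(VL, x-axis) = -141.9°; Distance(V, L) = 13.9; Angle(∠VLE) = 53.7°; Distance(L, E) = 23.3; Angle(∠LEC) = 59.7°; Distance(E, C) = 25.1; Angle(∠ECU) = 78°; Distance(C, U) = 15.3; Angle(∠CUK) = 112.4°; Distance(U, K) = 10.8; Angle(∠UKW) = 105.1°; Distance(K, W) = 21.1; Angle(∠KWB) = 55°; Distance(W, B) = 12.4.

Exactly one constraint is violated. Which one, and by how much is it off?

Distance(W, B) = 12.4 — off by 4.60.

V = (0.00, 0.00) ✓; VL at -141.9° ✓; |VL| = 13.90 ✓; ∠VLE = 53.70° ✓; |LE| = 23.30 ✓; ∠LEC = 59.70° ✓; |EC| = 25.10 ✓; ∠ECU = 78.00° ✓; |CU| = 15.30 ✓; ∠CUK = 112.4° ✓; |UK| = 10.80 ✓; ∠UKW = 105.1° ✓; |KW| = 21.10 ✓; ∠KWB = 55.00° ✓; |WB| = 7.800 ✗.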